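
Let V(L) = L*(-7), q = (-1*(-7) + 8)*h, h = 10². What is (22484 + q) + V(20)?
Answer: 23844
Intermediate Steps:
h = 100
q = 1500 (q = (-1*(-7) + 8)*100 = (7 + 8)*100 = 15*100 = 1500)
V(L) = -7*L
(22484 + q) + V(20) = (22484 + 1500) - 7*20 = 23984 - 140 = 23844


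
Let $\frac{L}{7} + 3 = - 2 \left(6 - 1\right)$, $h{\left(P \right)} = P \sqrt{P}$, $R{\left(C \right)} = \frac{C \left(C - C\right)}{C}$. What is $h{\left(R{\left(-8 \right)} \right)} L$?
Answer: $0$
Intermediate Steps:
$R{\left(C \right)} = 0$ ($R{\left(C \right)} = \frac{C 0}{C} = \frac{0}{C} = 0$)
$h{\left(P \right)} = P^{\frac{3}{2}}$
$L = -91$ ($L = -21 + 7 \left(- 2 \left(6 - 1\right)\right) = -21 + 7 \left(\left(-2\right) 5\right) = -21 + 7 \left(-10\right) = -21 - 70 = -91$)
$h{\left(R{\left(-8 \right)} \right)} L = 0^{\frac{3}{2}} \left(-91\right) = 0 \left(-91\right) = 0$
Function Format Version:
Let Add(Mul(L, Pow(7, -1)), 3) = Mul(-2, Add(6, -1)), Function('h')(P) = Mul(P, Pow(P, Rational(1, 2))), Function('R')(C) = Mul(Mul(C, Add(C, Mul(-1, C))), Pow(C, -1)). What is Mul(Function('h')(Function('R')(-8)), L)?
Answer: 0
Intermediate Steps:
Function('R')(C) = 0 (Function('R')(C) = Mul(Mul(C, 0), Pow(C, -1)) = Mul(0, Pow(C, -1)) = 0)
Function('h')(P) = Pow(P, Rational(3, 2))
L = -91 (L = Add(-21, Mul(7, Mul(-2, Add(6, -1)))) = Add(-21, Mul(7, Mul(-2, 5))) = Add(-21, Mul(7, -10)) = Add(-21, -70) = -91)
Mul(Function('h')(Function('R')(-8)), L) = Mul(Pow(0, Rational(3, 2)), -91) = Mul(0, -91) = 0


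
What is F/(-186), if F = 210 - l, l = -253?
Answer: -463/186 ≈ -2.4892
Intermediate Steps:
F = 463 (F = 210 - 1*(-253) = 210 + 253 = 463)
F/(-186) = 463/(-186) = 463*(-1/186) = -463/186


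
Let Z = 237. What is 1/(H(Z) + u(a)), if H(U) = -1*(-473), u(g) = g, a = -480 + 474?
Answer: 1/467 ≈ 0.0021413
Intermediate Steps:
a = -6
H(U) = 473
1/(H(Z) + u(a)) = 1/(473 - 6) = 1/467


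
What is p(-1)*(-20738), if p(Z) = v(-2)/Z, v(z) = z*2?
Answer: -82952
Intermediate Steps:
v(z) = 2*z
p(Z) = -4/Z (p(Z) = (2*(-2))/Z = -4/Z)
p(-1)*(-20738) = -4/(-1)*(-20738) = -4*(-1)*(-20738) = 4*(-20738) = -82952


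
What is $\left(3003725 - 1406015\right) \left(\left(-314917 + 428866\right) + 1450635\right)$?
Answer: $2499751502640$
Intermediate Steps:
$\left(3003725 - 1406015\right) \left(\left(-314917 + 428866\right) + 1450635\right) = 1597710 \left(113949 + 1450635\right) = 1597710 \cdot 1564584 = 2499751502640$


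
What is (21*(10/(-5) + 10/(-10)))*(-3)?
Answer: 189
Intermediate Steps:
(21*(10/(-5) + 10/(-10)))*(-3) = (21*(10*(-⅕) + 10*(-⅒)))*(-3) = (21*(-2 - 1))*(-3) = (21*(-3))*(-3) = -63*(-3) = 189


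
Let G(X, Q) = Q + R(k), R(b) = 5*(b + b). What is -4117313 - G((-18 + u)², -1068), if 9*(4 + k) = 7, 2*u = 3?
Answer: -37045915/9 ≈ -4.1162e+6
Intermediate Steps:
u = 3/2 (u = (½)*3 = 3/2 ≈ 1.5000)
k = -29/9 (k = -4 + (⅑)*7 = -4 + 7/9 = -29/9 ≈ -3.2222)
R(b) = 10*b (R(b) = 5*(2*b) = 10*b)
G(X, Q) = -290/9 + Q (G(X, Q) = Q + 10*(-29/9) = Q - 290/9 = -290/9 + Q)
-4117313 - G((-18 + u)², -1068) = -4117313 - (-290/9 - 1068) = -4117313 - 1*(-9902/9) = -4117313 + 9902/9 = -37045915/9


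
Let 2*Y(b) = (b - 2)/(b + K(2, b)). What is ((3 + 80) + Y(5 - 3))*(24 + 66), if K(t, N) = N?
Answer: 7470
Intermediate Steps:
Y(b) = (-2 + b)/(4*b) (Y(b) = ((b - 2)/(b + b))/2 = ((-2 + b)/((2*b)))/2 = ((-2 + b)*(1/(2*b)))/2 = ((-2 + b)/(2*b))/2 = (-2 + b)/(4*b))
((3 + 80) + Y(5 - 3))*(24 + 66) = ((3 + 80) + (-2 + (5 - 3))/(4*(5 - 3)))*(24 + 66) = (83 + (1/4)*(-2 + 2)/2)*90 = (83 + (1/4)*(1/2)*0)*90 = (83 + 0)*90 = 83*90 = 7470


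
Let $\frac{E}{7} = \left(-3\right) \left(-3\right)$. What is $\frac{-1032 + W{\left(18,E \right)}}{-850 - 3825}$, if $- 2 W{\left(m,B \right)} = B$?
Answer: $\frac{2127}{9350} \approx 0.22749$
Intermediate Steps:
$E = 63$ ($E = 7 \left(\left(-3\right) \left(-3\right)\right) = 7 \cdot 9 = 63$)
$W{\left(m,B \right)} = - \frac{B}{2}$
$\frac{-1032 + W{\left(18,E \right)}}{-850 - 3825} = \frac{-1032 - \frac{63}{2}}{-850 - 3825} = \frac{-1032 - \frac{63}{2}}{-4675} = \left(- \frac{2127}{2}\right) \left(- \frac{1}{4675}\right) = \frac{2127}{9350}$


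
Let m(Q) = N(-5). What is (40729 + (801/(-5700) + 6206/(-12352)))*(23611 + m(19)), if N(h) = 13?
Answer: 352826531394331/366700 ≈ 9.6217e+8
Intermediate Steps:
m(Q) = 13
(40729 + (801/(-5700) + 6206/(-12352)))*(23611 + m(19)) = (40729 + (801/(-5700) + 6206/(-12352)))*(23611 + 13) = (40729 + (801*(-1/5700) + 6206*(-1/12352)))*23624 = (40729 + (-267/1900 - 3103/6176))*23624 = (40729 - 1886173/2933600)*23624 = (119480708227/2933600)*23624 = 352826531394331/366700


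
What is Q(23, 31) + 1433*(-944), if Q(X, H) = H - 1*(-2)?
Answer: -1352719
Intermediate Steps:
Q(X, H) = 2 + H (Q(X, H) = H + 2 = 2 + H)
Q(23, 31) + 1433*(-944) = (2 + 31) + 1433*(-944) = 33 - 1352752 = -1352719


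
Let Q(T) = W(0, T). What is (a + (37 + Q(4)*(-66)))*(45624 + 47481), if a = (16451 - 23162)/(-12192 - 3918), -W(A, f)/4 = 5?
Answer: 45244852689/358 ≈ 1.2638e+8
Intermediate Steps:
W(A, f) = -20 (W(A, f) = -4*5 = -20)
Q(T) = -20
a = 2237/5370 (a = -6711/(-16110) = -6711*(-1/16110) = 2237/5370 ≈ 0.41657)
(a + (37 + Q(4)*(-66)))*(45624 + 47481) = (2237/5370 + (37 - 20*(-66)))*(45624 + 47481) = (2237/5370 + (37 + 1320))*93105 = (2237/5370 + 1357)*93105 = (7289327/5370)*93105 = 45244852689/358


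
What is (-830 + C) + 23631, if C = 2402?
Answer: 25203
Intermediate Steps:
(-830 + C) + 23631 = (-830 + 2402) + 23631 = 1572 + 23631 = 25203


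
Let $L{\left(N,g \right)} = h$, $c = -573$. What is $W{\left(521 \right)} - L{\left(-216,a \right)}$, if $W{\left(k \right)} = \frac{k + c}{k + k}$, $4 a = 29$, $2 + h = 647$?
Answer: $- \frac{336071}{521} \approx -645.05$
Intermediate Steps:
$h = 645$ ($h = -2 + 647 = 645$)
$a = \frac{29}{4}$ ($a = \frac{1}{4} \cdot 29 = \frac{29}{4} \approx 7.25$)
$W{\left(k \right)} = \frac{-573 + k}{2 k}$ ($W{\left(k \right)} = \frac{k - 573}{k + k} = \frac{-573 + k}{2 k}$)
$L{\left(N,g \right)} = 645$
$W{\left(521 \right)} - L{\left(-216,a \right)} = \frac{-573 + 521}{2 \cdot 521} - 645 = \frac{1}{2} \cdot \frac{1}{521} \left(-52\right) - 645 = - \frac{26}{521} - 645 = - \frac{336071}{521}$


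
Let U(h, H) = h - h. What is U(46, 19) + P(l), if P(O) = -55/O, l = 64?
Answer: -55/64 ≈ -0.85938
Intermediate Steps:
U(h, H) = 0
U(46, 19) + P(l) = 0 - 55/64 = -55/64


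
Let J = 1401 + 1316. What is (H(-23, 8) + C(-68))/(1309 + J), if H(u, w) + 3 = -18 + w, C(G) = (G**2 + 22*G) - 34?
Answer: 1027/1342 ≈ 0.76528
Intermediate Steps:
C(G) = -34 + G**2 + 22*G
J = 2717
H(u, w) = -21 + w (H(u, w) = -3 + (-18 + w) = -21 + w)
(H(-23, 8) + C(-68))/(1309 + J) = ((-21 + 8) + (-34 + (-68)**2 + 22*(-68)))/(1309 + 2717) = (-13 + (-34 + 4624 - 1496))/4026 = (-13 + 3094)*(1/4026) = 3081*(1/4026) = 1027/1342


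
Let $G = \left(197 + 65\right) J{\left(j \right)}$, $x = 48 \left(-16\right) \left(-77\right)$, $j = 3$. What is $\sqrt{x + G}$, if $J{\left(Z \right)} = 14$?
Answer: $2 \sqrt{15701} \approx 250.61$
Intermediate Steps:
$x = 59136$ ($x = \left(-768\right) \left(-77\right) = 59136$)
$G = 3668$ ($G = \left(197 + 65\right) 14 = 262 \cdot 14 = 3668$)
$\sqrt{x + G} = \sqrt{59136 + 3668} = \sqrt{62804} = 2 \sqrt{15701}$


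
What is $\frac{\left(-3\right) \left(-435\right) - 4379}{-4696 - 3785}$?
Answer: $\frac{3074}{8481} \approx 0.36246$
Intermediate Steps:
$\frac{\left(-3\right) \left(-435\right) - 4379}{-4696 - 3785} = \frac{1305 - 4379}{-8481} = \left(-3074\right) \left(- \frac{1}{8481}\right) = \frac{3074}{8481}$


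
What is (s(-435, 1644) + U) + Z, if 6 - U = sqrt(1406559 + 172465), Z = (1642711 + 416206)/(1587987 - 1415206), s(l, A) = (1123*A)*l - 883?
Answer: -19822993449120/24683 - 4*sqrt(98689) ≈ -8.0310e+8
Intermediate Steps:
s(l, A) = -883 + 1123*A*l (s(l, A) = 1123*A*l - 883 = -883 + 1123*A*l)
Z = 294131/24683 (Z = 2058917/172781 = 2058917*(1/172781) = 294131/24683 ≈ 11.916)
U = 6 - 4*sqrt(98689) (U = 6 - sqrt(1406559 + 172465) = 6 - sqrt(1579024) = 6 - 4*sqrt(98689) ≈ -1250.6)
(s(-435, 1644) + U) + Z = ((-883 + 1123*1644*(-435)) + (6 - 4*sqrt(98689))) + 294131/24683 = ((-883 - 803102220) + (6 - 4*sqrt(98689))) + 294131/24683 = (-803103103 + (6 - 4*sqrt(98689))) + 294131/24683 = (-803103097 - 4*sqrt(98689)) + 294131/24683 = -19822993449120/24683 - 4*sqrt(98689)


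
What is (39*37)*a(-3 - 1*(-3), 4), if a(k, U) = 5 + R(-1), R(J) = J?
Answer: 5772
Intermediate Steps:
a(k, U) = 4 (a(k, U) = 5 - 1 = 4)
(39*37)*a(-3 - 1*(-3), 4) = (39*37)*4 = 1443*4 = 5772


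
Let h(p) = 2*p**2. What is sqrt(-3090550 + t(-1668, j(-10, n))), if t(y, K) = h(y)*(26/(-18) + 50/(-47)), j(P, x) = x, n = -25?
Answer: 81*I*sqrt(5739734)/47 ≈ 4128.9*I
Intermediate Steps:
t(y, K) = -2122*y**2/423 (t(y, K) = (2*y**2)*(26/(-18) + 50/(-47)) = (2*y**2)*(26*(-1/18) + 50*(-1/47)) = (2*y**2)*(-13/9 - 50/47) = (2*y**2)*(-1061/423) = -2122*y**2/423)
sqrt(-3090550 + t(-1668, j(-10, n))) = sqrt(-3090550 - 2122/423*(-1668)**2) = sqrt(-3090550 - 2122/423*2782224) = sqrt(-3090550 - 655986592/47) = sqrt(-801242442/47) = 81*I*sqrt(5739734)/47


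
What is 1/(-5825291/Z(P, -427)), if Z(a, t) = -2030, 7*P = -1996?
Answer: 2030/5825291 ≈ 0.00034848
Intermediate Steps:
P = -1996/7 (P = (⅐)*(-1996) = -1996/7 ≈ -285.14)
1/(-5825291/Z(P, -427)) = 1/(-5825291/(-2030)) = 1/(-5825291*(-1/2030)) = 1/(5825291/2030) = 2030/5825291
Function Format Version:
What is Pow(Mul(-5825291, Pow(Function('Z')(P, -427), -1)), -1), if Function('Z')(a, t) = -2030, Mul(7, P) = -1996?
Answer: Rational(2030, 5825291) ≈ 0.00034848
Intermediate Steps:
P = Rational(-1996, 7) (P = Mul(Rational(1, 7), -1996) = Rational(-1996, 7) ≈ -285.14)
Pow(Mul(-5825291, Pow(Function('Z')(P, -427), -1)), -1) = Pow(Mul(-5825291, Pow(-2030, -1)), -1) = Pow(Mul(-5825291, Rational(-1, 2030)), -1) = Pow(Rational(5825291, 2030), -1) = Rational(2030, 5825291)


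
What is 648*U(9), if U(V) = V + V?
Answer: 11664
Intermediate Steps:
U(V) = 2*V
648*U(9) = 648*(2*9) = 648*18 = 11664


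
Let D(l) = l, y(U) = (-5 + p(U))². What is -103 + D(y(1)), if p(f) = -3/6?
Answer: -291/4 ≈ -72.750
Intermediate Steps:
p(f) = -½ (p(f) = -3*⅙ = -½)
y(U) = 121/4 (y(U) = (-5 - ½)² = (-11/2)² = 121/4)
-103 + D(y(1)) = -103 + 121/4 = -291/4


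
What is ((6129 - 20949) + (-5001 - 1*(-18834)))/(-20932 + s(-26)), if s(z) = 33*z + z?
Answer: 329/7272 ≈ 0.045242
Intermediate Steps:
s(z) = 34*z
((6129 - 20949) + (-5001 - 1*(-18834)))/(-20932 + s(-26)) = ((6129 - 20949) + (-5001 - 1*(-18834)))/(-20932 + 34*(-26)) = (-14820 + (-5001 + 18834))/(-20932 - 884) = (-14820 + 13833)/(-21816) = -987*(-1/21816) = 329/7272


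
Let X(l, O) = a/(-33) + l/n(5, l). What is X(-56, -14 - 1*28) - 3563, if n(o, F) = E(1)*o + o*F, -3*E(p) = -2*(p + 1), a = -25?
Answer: -24097184/6765 ≈ -3562.0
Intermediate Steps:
E(p) = 2/3 + 2*p/3 (E(p) = -(-2)*(p + 1)/3 = -(-2)*(1 + p)/3 = -(-2 - 2*p)/3 = 2/3 + 2*p/3)
n(o, F) = 4*o/3 + F*o (n(o, F) = (2/3 + (2/3)*1)*o + o*F = (2/3 + 2/3)*o + F*o = 4*o/3 + F*o)
X(l, O) = 25/33 + l/(20/3 + 5*l) (X(l, O) = -25/(-33) + l/(((1/3)*5*(4 + 3*l))) = -25*(-1/33) + l/(20/3 + 5*l) = 25/33 + l/(20/3 + 5*l))
X(-56, -14 - 1*28) - 3563 = 2*(250 + 237*(-56))/(165*(4 + 3*(-56))) - 3563 = 2*(250 - 13272)/(165*(4 - 168)) - 3563 = (2/165)*(-13022)/(-164) - 3563 = (2/165)*(-1/164)*(-13022) - 3563 = 6511/6765 - 3563 = -24097184/6765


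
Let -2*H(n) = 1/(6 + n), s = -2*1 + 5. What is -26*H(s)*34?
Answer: 442/9 ≈ 49.111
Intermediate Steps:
s = 3 (s = -2 + 5 = 3)
H(n) = -1/(2*(6 + n))
-26*H(s)*34 = -(-26)/(12 + 2*3)*34 = -(-26)/(12 + 6)*34 = -(-26)/18*34 = -26*(-1/18)*34 = (13/9)*34 = 442/9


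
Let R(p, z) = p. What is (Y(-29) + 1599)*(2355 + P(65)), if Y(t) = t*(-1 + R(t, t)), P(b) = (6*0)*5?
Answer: 5814495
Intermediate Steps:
P(b) = 0 (P(b) = 0*5 = 0)
Y(t) = t*(-1 + t)
(Y(-29) + 1599)*(2355 + P(65)) = (-29*(-1 - 29) + 1599)*(2355 + 0) = (-29*(-30) + 1599)*2355 = (870 + 1599)*2355 = 2469*2355 = 5814495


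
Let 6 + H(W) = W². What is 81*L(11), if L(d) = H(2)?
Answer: -162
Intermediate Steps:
H(W) = -6 + W²
L(d) = -2 (L(d) = -6 + 2² = -6 + 4 = -2)
81*L(11) = 81*(-2) = -162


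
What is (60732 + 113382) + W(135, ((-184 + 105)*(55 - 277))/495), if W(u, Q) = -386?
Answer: 173728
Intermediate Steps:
(60732 + 113382) + W(135, ((-184 + 105)*(55 - 277))/495) = (60732 + 113382) - 386 = 174114 - 386 = 173728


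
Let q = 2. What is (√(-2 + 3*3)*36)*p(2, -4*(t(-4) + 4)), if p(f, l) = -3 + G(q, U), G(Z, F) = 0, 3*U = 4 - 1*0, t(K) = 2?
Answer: -108*√7 ≈ -285.74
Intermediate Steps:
U = 4/3 (U = (4 - 1*0)/3 = (4 + 0)/3 = (⅓)*4 = 4/3 ≈ 1.3333)
p(f, l) = -3 (p(f, l) = -3 + 0 = -3)
(√(-2 + 3*3)*36)*p(2, -4*(t(-4) + 4)) = (√(-2 + 3*3)*36)*(-3) = (√(-2 + 9)*36)*(-3) = (√7*36)*(-3) = (36*√7)*(-3) = -108*√7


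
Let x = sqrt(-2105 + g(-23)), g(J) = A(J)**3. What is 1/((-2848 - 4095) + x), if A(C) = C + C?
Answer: -6943/48304690 - 3*I*sqrt(11049)/48304690 ≈ -0.00014373 - 6.5282e-6*I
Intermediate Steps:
A(C) = 2*C
g(J) = 8*J**3 (g(J) = (2*J)**3 = 8*J**3)
x = 3*I*sqrt(11049) (x = sqrt(-2105 + 8*(-23)**3) = sqrt(-2105 + 8*(-12167)) = sqrt(-2105 - 97336) = sqrt(-99441) = 3*I*sqrt(11049) ≈ 315.34*I)
1/((-2848 - 4095) + x) = 1/((-2848 - 4095) + 3*I*sqrt(11049)) = 1/(-6943 + 3*I*sqrt(11049))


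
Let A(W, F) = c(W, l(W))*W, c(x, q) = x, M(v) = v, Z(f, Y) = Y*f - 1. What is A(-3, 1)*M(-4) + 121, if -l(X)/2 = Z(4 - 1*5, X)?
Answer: 85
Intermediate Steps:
Z(f, Y) = -1 + Y*f
l(X) = 2 + 2*X (l(X) = -2*(-1 + X*(4 - 1*5)) = -2*(-1 + X*(4 - 5)) = -2*(-1 + X*(-1)) = -2*(-1 - X) = 2 + 2*X)
A(W, F) = W**2 (A(W, F) = W*W = W**2)
A(-3, 1)*M(-4) + 121 = (-3)**2*(-4) + 121 = 9*(-4) + 121 = -36 + 121 = 85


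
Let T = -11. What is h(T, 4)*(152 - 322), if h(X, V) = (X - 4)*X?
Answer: -28050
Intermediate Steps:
h(X, V) = X*(-4 + X) (h(X, V) = (-4 + X)*X = X*(-4 + X))
h(T, 4)*(152 - 322) = (-11*(-4 - 11))*(152 - 322) = -11*(-15)*(-170) = 165*(-170) = -28050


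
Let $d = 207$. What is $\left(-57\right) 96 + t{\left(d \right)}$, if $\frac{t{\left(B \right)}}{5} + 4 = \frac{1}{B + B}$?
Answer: $- \frac{2273683}{414} \approx -5492.0$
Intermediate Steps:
$t{\left(B \right)} = -20 + \frac{5}{2 B}$ ($t{\left(B \right)} = -20 + \frac{5}{B + B} = -20 + \frac{5}{2 B}$)
$\left(-57\right) 96 + t{\left(d \right)} = \left(-57\right) 96 - \left(20 - \frac{5}{2 \cdot 207}\right) = -5472 + \left(-20 + \frac{5}{2} \cdot \frac{1}{207}\right) = -5472 + \left(-20 + \frac{5}{414}\right) = -5472 - \frac{8275}{414} = - \frac{2273683}{414}$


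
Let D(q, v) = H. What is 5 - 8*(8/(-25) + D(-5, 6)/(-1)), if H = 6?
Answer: 1389/25 ≈ 55.560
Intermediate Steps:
D(q, v) = 6
5 - 8*(8/(-25) + D(-5, 6)/(-1)) = 5 - 8*(8/(-25) + 6/(-1)) = 5 - 8*(8*(-1/25) + 6*(-1)) = 5 - 8*(-8/25 - 6) = 5 - 8*(-158/25) = 5 + 1264/25 = 1389/25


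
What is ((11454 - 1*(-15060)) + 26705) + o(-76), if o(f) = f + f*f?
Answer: 58919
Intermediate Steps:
o(f) = f + f²
((11454 - 1*(-15060)) + 26705) + o(-76) = ((11454 - 1*(-15060)) + 26705) - 76*(1 - 76) = ((11454 + 15060) + 26705) - 76*(-75) = (26514 + 26705) + 5700 = 53219 + 5700 = 58919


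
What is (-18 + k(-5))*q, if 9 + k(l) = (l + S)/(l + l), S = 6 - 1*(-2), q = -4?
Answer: 546/5 ≈ 109.20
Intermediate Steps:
S = 8 (S = 6 + 2 = 8)
k(l) = -9 + (8 + l)/(2*l) (k(l) = -9 + (l + 8)/(l + l) = -9 + (8 + l)/((2*l)) = -9 + (8 + l)*(1/(2*l)) = -9 + (8 + l)/(2*l))
(-18 + k(-5))*q = (-18 + (-17/2 + 4/(-5)))*(-4) = (-18 + (-17/2 + 4*(-1/5)))*(-4) = (-18 + (-17/2 - 4/5))*(-4) = (-18 - 93/10)*(-4) = -273/10*(-4) = 546/5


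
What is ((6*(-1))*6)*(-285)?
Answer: 10260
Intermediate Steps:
((6*(-1))*6)*(-285) = -6*6*(-285) = -36*(-285) = 10260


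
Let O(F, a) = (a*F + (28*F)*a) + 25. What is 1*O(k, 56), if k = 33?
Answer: 53617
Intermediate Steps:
O(F, a) = 25 + 29*F*a (O(F, a) = (F*a + 28*F*a) + 25 = 29*F*a + 25 = 25 + 29*F*a)
1*O(k, 56) = 1*(25 + 29*33*56) = 1*(25 + 53592) = 1*53617 = 53617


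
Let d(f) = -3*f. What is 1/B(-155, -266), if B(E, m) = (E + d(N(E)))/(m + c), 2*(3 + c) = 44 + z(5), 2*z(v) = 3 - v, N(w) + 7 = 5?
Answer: 495/298 ≈ 1.6611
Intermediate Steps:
N(w) = -2 (N(w) = -7 + 5 = -2)
z(v) = 3/2 - v/2 (z(v) = (3 - v)/2 = 3/2 - v/2)
c = 37/2 (c = -3 + (44 + (3/2 - ½*5))/2 = -3 + (44 + (3/2 - 5/2))/2 = -3 + (44 - 1)/2 = -3 + (½)*43 = -3 + 43/2 = 37/2 ≈ 18.500)
B(E, m) = (6 + E)/(37/2 + m) (B(E, m) = (E - 3*(-2))/(m + 37/2) = (E + 6)/(37/2 + m) = (6 + E)/(37/2 + m))
1/B(-155, -266) = 1/(2*(6 - 155)/(37 + 2*(-266))) = 1/(2*(-149)/(37 - 532)) = 1/(2*(-149)/(-495)) = 1/(2*(-1/495)*(-149)) = 1/(298/495) = 495/298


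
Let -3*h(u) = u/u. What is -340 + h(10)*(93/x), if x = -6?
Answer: -2009/6 ≈ -334.83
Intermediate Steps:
h(u) = -⅓ (h(u) = -u/(3*u) = -⅓*1 = -⅓)
-340 + h(10)*(93/x) = -340 - 31/(-6) = -340 - 31*(-1)/6 = -340 - ⅓*(-31/2) = -340 + 31/6 = -2009/6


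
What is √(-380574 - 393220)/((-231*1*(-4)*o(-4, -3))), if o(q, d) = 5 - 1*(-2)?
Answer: I*√773794/6468 ≈ 0.136*I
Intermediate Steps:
o(q, d) = 7 (o(q, d) = 5 + 2 = 7)
√(-380574 - 393220)/((-231*1*(-4)*o(-4, -3))) = √(-380574 - 393220)/((-231*1*(-4)*7)) = √(-773794)/((-(-924)*7)) = (I*√773794)/((-231*(-28))) = (I*√773794)/6468 = (I*√773794)*(1/6468) = I*√773794/6468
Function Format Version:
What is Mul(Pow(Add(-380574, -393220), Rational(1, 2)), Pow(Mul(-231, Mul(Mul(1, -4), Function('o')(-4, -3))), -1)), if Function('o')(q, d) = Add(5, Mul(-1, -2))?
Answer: Mul(Rational(1, 6468), I, Pow(773794, Rational(1, 2))) ≈ Mul(0.13600, I)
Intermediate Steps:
Function('o')(q, d) = 7 (Function('o')(q, d) = Add(5, 2) = 7)
Mul(Pow(Add(-380574, -393220), Rational(1, 2)), Pow(Mul(-231, Mul(Mul(1, -4), Function('o')(-4, -3))), -1)) = Mul(Pow(Add(-380574, -393220), Rational(1, 2)), Pow(Mul(-231, Mul(Mul(1, -4), 7)), -1)) = Mul(Pow(-773794, Rational(1, 2)), Pow(Mul(-231, Mul(-4, 7)), -1)) = Mul(Mul(I, Pow(773794, Rational(1, 2))), Pow(Mul(-231, -28), -1)) = Mul(Mul(I, Pow(773794, Rational(1, 2))), Pow(6468, -1)) = Mul(Mul(I, Pow(773794, Rational(1, 2))), Rational(1, 6468)) = Mul(Rational(1, 6468), I, Pow(773794, Rational(1, 2)))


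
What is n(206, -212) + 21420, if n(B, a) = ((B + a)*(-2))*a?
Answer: 18876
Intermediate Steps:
n(B, a) = a*(-2*B - 2*a) (n(B, a) = (-2*B - 2*a)*a = a*(-2*B - 2*a))
n(206, -212) + 21420 = -2*(-212)*(206 - 212) + 21420 = -2*(-212)*(-6) + 21420 = -2544 + 21420 = 18876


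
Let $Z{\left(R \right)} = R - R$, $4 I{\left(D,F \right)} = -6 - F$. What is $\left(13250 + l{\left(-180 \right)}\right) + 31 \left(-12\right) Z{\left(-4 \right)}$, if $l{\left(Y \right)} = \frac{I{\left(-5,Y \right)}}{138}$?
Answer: $\frac{1219029}{92} \approx 13250.0$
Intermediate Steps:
$I{\left(D,F \right)} = - \frac{3}{2} - \frac{F}{4}$ ($I{\left(D,F \right)} = \frac{-6 - F}{4} = - \frac{3}{2} - \frac{F}{4}$)
$Z{\left(R \right)} = 0$
$l{\left(Y \right)} = - \frac{1}{92} - \frac{Y}{552}$ ($l{\left(Y \right)} = \frac{- \frac{3}{2} - \frac{Y}{4}}{138} = \left(- \frac{3}{2} - \frac{Y}{4}\right) \frac{1}{138} = - \frac{1}{92} - \frac{Y}{552}$)
$\left(13250 + l{\left(-180 \right)}\right) + 31 \left(-12\right) Z{\left(-4 \right)} = \left(13250 - - \frac{29}{92}\right) + 31 \left(-12\right) 0 = \left(13250 + \left(- \frac{1}{92} + \frac{15}{46}\right)\right) - 0 = \left(13250 + \frac{29}{92}\right) + 0 = \frac{1219029}{92} + 0 = \frac{1219029}{92}$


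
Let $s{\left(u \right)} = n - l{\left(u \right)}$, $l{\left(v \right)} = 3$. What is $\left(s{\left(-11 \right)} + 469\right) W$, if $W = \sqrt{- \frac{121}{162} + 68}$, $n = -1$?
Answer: $\frac{155 \sqrt{21790}}{6} \approx 3813.4$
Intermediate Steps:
$s{\left(u \right)} = -4$ ($s{\left(u \right)} = -1 - 3 = -4$)
$W = \frac{\sqrt{21790}}{18}$ ($W = \sqrt{\left(-121\right) \frac{1}{162} + 68} = \sqrt{- \frac{121}{162} + 68} = \sqrt{\frac{10895}{162}} = \frac{\sqrt{21790}}{18} \approx 8.2008$)
$\left(s{\left(-11 \right)} + 469\right) W = \left(-4 + 469\right) \frac{\sqrt{21790}}{18} = 465 \frac{\sqrt{21790}}{18} = \frac{155 \sqrt{21790}}{6}$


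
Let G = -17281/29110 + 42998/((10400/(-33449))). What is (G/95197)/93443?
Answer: -161028265737/10357912364752400 ≈ -1.5546e-5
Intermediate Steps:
G = -161028265737/1164400 (G = -17281*1/29110 + 42998/((10400*(-1/33449))) = -17281/29110 + 42998/(-800/2573) = -17281/29110 + 42998*(-2573/800) = -17281/29110 - 55316927/400 = -161028265737/1164400 ≈ -1.3829e+5)
(G/95197)/93443 = -161028265737/1164400/95197/93443 = -161028265737/1164400*1/95197*(1/93443) = -161028265737/110847386800*1/93443 = -161028265737/10357912364752400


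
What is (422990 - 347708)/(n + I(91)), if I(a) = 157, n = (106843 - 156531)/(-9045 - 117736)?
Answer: 3181442414/6651435 ≈ 478.31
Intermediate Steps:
n = 49688/126781 (n = -49688/(-126781) = -49688*(-1/126781) = 49688/126781 ≈ 0.39192)
(422990 - 347708)/(n + I(91)) = (422990 - 347708)/(49688/126781 + 157) = 75282/(19954305/126781) = 75282*(126781/19954305) = 3181442414/6651435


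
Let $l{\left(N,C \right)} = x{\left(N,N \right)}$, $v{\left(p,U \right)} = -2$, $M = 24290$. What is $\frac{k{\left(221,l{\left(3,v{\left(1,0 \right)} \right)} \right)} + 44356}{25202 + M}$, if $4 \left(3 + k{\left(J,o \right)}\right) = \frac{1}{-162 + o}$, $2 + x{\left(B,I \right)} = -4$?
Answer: $\frac{29805215}{33258624} \approx 0.89616$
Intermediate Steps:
$x{\left(B,I \right)} = -6$ ($x{\left(B,I \right)} = -2 - 4 = -6$)
$l{\left(N,C \right)} = -6$
$k{\left(J,o \right)} = -3 + \frac{1}{4 \left(-162 + o\right)}$
$\frac{k{\left(221,l{\left(3,v{\left(1,0 \right)} \right)} \right)} + 44356}{25202 + M} = \frac{\frac{1945 - -72}{4 \left(-162 - 6\right)} + 44356}{25202 + 24290} = \frac{\frac{1945 + 72}{4 \left(-168\right)} + 44356}{49492} = \left(\frac{1}{4} \left(- \frac{1}{168}\right) 2017 + 44356\right) \frac{1}{49492} = \left(- \frac{2017}{672} + 44356\right) \frac{1}{49492} = \frac{29805215}{672} \cdot \frac{1}{49492} = \frac{29805215}{33258624}$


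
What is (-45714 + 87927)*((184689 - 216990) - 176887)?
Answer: -8830453044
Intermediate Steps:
(-45714 + 87927)*((184689 - 216990) - 176887) = 42213*(-32301 - 176887) = 42213*(-209188) = -8830453044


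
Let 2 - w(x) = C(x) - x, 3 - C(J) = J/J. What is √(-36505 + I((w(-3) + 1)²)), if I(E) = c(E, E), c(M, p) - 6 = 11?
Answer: 2*I*√9122 ≈ 191.02*I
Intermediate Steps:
c(M, p) = 17 (c(M, p) = 6 + 11 = 17)
C(J) = 2 (C(J) = 3 - J/J = 3 - 1*1 = 3 - 1 = 2)
w(x) = x (w(x) = 2 - (2 - x) = 2 + (-2 + x) = x)
I(E) = 17
√(-36505 + I((w(-3) + 1)²)) = √(-36505 + 17) = √(-36488) = 2*I*√9122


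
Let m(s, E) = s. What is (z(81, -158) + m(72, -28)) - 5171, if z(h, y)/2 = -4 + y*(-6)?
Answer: -3211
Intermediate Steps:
z(h, y) = -8 - 12*y (z(h, y) = 2*(-4 + y*(-6)) = 2*(-4 - 6*y) = -8 - 12*y)
(z(81, -158) + m(72, -28)) - 5171 = ((-8 - 12*(-158)) + 72) - 5171 = ((-8 + 1896) + 72) - 5171 = (1888 + 72) - 5171 = 1960 - 5171 = -3211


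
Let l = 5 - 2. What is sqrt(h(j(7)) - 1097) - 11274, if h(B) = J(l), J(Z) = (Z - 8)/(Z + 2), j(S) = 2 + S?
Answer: -11274 + 3*I*sqrt(122) ≈ -11274.0 + 33.136*I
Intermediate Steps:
l = 3
J(Z) = (-8 + Z)/(2 + Z)
h(B) = -1 (h(B) = (-8 + 3)/(2 + 3) = -5/5 = (1/5)*(-5) = -1)
sqrt(h(j(7)) - 1097) - 11274 = sqrt(-1 - 1097) - 11274 = sqrt(-1098) - 11274 = 3*I*sqrt(122) - 11274 = -11274 + 3*I*sqrt(122)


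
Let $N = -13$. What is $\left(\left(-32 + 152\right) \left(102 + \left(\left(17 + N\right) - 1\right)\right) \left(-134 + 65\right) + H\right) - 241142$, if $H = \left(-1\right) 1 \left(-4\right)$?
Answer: $-1110538$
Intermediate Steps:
$H = 4$ ($H = \left(-1\right) \left(-4\right) = 4$)
$\left(\left(-32 + 152\right) \left(102 + \left(\left(17 + N\right) - 1\right)\right) \left(-134 + 65\right) + H\right) - 241142 = \left(\left(-32 + 152\right) \left(102 + \left(\left(17 - 13\right) - 1\right)\right) \left(-134 + 65\right) + 4\right) - 241142 = \left(120 \left(102 + \left(4 - 1\right)\right) \left(-69\right) + 4\right) - 241142 = \left(120 \left(102 + 3\right) \left(-69\right) + 4\right) - 241142 = \left(120 \cdot 105 \left(-69\right) + 4\right) - 241142 = \left(12600 \left(-69\right) + 4\right) - 241142 = \left(-869400 + 4\right) - 241142 = -869396 - 241142 = -1110538$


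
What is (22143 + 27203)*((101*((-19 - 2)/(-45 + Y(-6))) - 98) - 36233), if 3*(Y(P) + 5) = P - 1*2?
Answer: -141473378255/79 ≈ -1.7908e+9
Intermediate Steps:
Y(P) = -17/3 + P/3 (Y(P) = -5 + (P - 1*2)/3 = -5 + (P - 2)/3 = -5 + (-2 + P)/3 = -5 + (-⅔ + P/3) = -17/3 + P/3)
(22143 + 27203)*((101*((-19 - 2)/(-45 + Y(-6))) - 98) - 36233) = (22143 + 27203)*((101*((-19 - 2)/(-45 + (-17/3 + (⅓)*(-6)))) - 98) - 36233) = 49346*((101*(-21/(-45 + (-17/3 - 2))) - 98) - 36233) = 49346*((101*(-21/(-45 - 23/3)) - 98) - 36233) = 49346*((101*(-21/(-158/3)) - 98) - 36233) = 49346*((101*(-21*(-3/158)) - 98) - 36233) = 49346*((101*(63/158) - 98) - 36233) = 49346*((6363/158 - 98) - 36233) = 49346*(-9121/158 - 36233) = 49346*(-5733935/158) = -141473378255/79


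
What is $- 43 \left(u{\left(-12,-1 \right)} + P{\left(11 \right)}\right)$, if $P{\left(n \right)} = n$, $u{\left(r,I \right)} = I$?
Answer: $-430$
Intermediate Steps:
$- 43 \left(u{\left(-12,-1 \right)} + P{\left(11 \right)}\right) = - 43 \left(-1 + 11\right) = \left(-43\right) 10 = -430$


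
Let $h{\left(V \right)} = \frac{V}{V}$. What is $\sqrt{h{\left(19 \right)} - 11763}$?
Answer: $i \sqrt{11762} \approx 108.45 i$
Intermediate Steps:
$h{\left(V \right)} = 1$
$\sqrt{h{\left(19 \right)} - 11763} = \sqrt{1 - 11763} = \sqrt{-11762} = i \sqrt{11762}$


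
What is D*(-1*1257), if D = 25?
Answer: -31425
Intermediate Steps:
D*(-1*1257) = 25*(-1*1257) = 25*(-1257) = -31425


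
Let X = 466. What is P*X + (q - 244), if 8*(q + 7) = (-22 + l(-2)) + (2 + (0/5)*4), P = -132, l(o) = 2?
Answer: -247061/4 ≈ -61765.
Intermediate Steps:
q = -37/4 (q = -7 + ((-22 + 2) + (2 + (0/5)*4))/8 = -7 + (-20 + (2 + (0*(⅕))*4))/8 = -7 + (-20 + (2 + 0*4))/8 = -7 + (-20 + (2 + 0))/8 = -7 + (-20 + 2)/8 = -7 + (⅛)*(-18) = -7 - 9/4 = -37/4 ≈ -9.2500)
P*X + (q - 244) = -132*466 + (-37/4 - 244) = -61512 - 1013/4 = -247061/4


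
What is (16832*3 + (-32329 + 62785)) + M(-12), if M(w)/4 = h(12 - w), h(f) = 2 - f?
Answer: 80864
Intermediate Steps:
M(w) = -40 + 4*w (M(w) = 4*(2 - (12 - w)) = 4*(2 + (-12 + w)) = 4*(-10 + w) = -40 + 4*w)
(16832*3 + (-32329 + 62785)) + M(-12) = (16832*3 + (-32329 + 62785)) + (-40 + 4*(-12)) = (50496 + 30456) + (-40 - 48) = 80952 - 88 = 80864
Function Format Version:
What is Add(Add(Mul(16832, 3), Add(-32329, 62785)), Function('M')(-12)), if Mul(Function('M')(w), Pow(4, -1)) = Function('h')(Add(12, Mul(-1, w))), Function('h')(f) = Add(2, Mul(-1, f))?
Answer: 80864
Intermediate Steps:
Function('M')(w) = Add(-40, Mul(4, w)) (Function('M')(w) = Mul(4, Add(2, Mul(-1, Add(12, Mul(-1, w))))) = Mul(4, Add(2, Add(-12, w))) = Mul(4, Add(-10, w)) = Add(-40, Mul(4, w)))
Add(Add(Mul(16832, 3), Add(-32329, 62785)), Function('M')(-12)) = Add(Add(Mul(16832, 3), Add(-32329, 62785)), Add(-40, Mul(4, -12))) = Add(Add(50496, 30456), Add(-40, -48)) = Add(80952, -88) = 80864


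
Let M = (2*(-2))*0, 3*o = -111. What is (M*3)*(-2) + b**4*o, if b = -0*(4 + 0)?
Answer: 0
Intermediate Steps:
o = -37 (o = (1/3)*(-111) = -37)
b = 0 (b = -0*4 = -3*0 = 0)
M = 0 (M = -4*0 = 0)
(M*3)*(-2) + b**4*o = (0*3)*(-2) + 0**4*(-37) = 0*(-2) + 0*(-37) = 0 + 0 = 0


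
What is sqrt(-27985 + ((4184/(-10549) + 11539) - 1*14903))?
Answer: I*sqrt(3488604776965)/10549 ≈ 177.06*I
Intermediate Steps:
sqrt(-27985 + ((4184/(-10549) + 11539) - 1*14903)) = sqrt(-27985 + ((4184*(-1/10549) + 11539) - 14903)) = sqrt(-27985 + ((-4184/10549 + 11539) - 14903)) = sqrt(-27985 + (121720727/10549 - 14903)) = sqrt(-27985 - 35491020/10549) = sqrt(-330704785/10549) = I*sqrt(3488604776965)/10549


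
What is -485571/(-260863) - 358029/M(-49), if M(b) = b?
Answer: 13345758858/1826041 ≈ 7308.6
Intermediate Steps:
-485571/(-260863) - 358029/M(-49) = -485571/(-260863) - 358029/(-49) = -485571*(-1/260863) - 358029*(-1/49) = 485571/260863 + 51147/7 = 13345758858/1826041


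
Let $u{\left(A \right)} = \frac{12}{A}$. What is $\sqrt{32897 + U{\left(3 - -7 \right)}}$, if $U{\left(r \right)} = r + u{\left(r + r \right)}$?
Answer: $\frac{3 \sqrt{91410}}{5} \approx 181.4$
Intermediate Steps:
$U{\left(r \right)} = r + \frac{6}{r}$ ($U{\left(r \right)} = r + \frac{12}{r + r} = r + \frac{12}{2 r} = r + 12 \frac{1}{2 r} = r + \frac{6}{r}$)
$\sqrt{32897 + U{\left(3 - -7 \right)}} = \sqrt{32897 + \left(\left(3 - -7\right) + \frac{6}{3 - -7}\right)} = \sqrt{32897 + \left(\left(3 + 7\right) + \frac{6}{3 + 7}\right)} = \sqrt{32897 + \left(10 + \frac{6}{10}\right)} = \sqrt{32897 + \left(10 + 6 \cdot \frac{1}{10}\right)} = \sqrt{32897 + \left(10 + \frac{3}{5}\right)} = \sqrt{32897 + \frac{53}{5}} = \sqrt{\frac{164538}{5}} = \frac{3 \sqrt{91410}}{5}$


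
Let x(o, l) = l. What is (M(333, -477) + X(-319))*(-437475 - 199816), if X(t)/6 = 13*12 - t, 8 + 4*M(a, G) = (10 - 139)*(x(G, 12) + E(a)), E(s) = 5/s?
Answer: -696220661479/444 ≈ -1.5681e+9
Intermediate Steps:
M(a, G) = -389 - 645/(4*a) (M(a, G) = -2 + ((10 - 139)*(12 + 5/a))/4 = -2 + (-129*(12 + 5/a))/4 = -2 + (-1548 - 645/a)/4 = -2 + (-387 - 645/(4*a)) = -389 - 645/(4*a))
X(t) = 936 - 6*t (X(t) = 6*(13*12 - t) = 6*(156 - t) = 936 - 6*t)
(M(333, -477) + X(-319))*(-437475 - 199816) = ((-389 - 645/4/333) + (936 - 6*(-319)))*(-437475 - 199816) = ((-389 - 645/4*1/333) + (936 + 1914))*(-637291) = ((-389 - 215/444) + 2850)*(-637291) = (-172931/444 + 2850)*(-637291) = (1092469/444)*(-637291) = -696220661479/444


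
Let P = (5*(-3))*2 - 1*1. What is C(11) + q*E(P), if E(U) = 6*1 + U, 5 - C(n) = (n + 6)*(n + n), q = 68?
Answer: -2069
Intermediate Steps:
P = -31 (P = -15*2 - 1 = -30 - 1 = -31)
C(n) = 5 - 2*n*(6 + n) (C(n) = 5 - (n + 6)*(n + n) = 5 - (6 + n)*2*n = 5 - 2*n*(6 + n))
E(U) = 6 + U
C(11) + q*E(P) = (5 - 12*11 - 2*11²) + 68*(6 - 31) = (5 - 132 - 2*121) + 68*(-25) = (5 - 132 - 242) - 1700 = -369 - 1700 = -2069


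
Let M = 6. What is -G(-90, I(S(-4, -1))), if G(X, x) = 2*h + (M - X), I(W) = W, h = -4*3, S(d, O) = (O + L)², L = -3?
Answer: -72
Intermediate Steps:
S(d, O) = (-3 + O)² (S(d, O) = (O - 3)² = (-3 + O)²)
h = -12
G(X, x) = -18 - X (G(X, x) = 2*(-12) + (6 - X) = -24 + (6 - X) = -18 - X)
-G(-90, I(S(-4, -1))) = -(-18 - 1*(-90)) = -(-18 + 90) = -1*72 = -72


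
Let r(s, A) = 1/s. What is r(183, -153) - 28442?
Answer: -5204885/183 ≈ -28442.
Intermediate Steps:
r(183, -153) - 28442 = 1/183 - 28442 = -5204885/183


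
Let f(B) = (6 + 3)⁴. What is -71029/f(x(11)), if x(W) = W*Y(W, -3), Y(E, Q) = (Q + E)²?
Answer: -71029/6561 ≈ -10.826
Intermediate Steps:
Y(E, Q) = (E + Q)²
x(W) = W*(-3 + W)² (x(W) = W*(W - 3)² = W*(-3 + W)²)
f(B) = 6561 (f(B) = 9⁴ = 6561)
-71029/f(x(11)) = -71029/6561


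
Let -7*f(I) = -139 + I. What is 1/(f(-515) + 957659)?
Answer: 7/6704267 ≈ 1.0441e-6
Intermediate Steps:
f(I) = 139/7 - I/7 (f(I) = -(-139 + I)/7 = 139/7 - I/7)
1/(f(-515) + 957659) = 1/((139/7 - 1/7*(-515)) + 957659) = 1/((139/7 + 515/7) + 957659) = 1/(654/7 + 957659) = 1/(6704267/7) = 7/6704267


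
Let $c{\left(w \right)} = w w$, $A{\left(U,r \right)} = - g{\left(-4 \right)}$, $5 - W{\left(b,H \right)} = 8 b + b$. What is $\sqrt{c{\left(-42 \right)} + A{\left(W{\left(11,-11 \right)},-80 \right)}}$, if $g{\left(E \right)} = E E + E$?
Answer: $2 \sqrt{438} \approx 41.857$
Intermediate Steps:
$g{\left(E \right)} = E + E^{2}$ ($g{\left(E \right)} = E^{2} + E = E + E^{2}$)
$W{\left(b,H \right)} = 5 - 9 b$ ($W{\left(b,H \right)} = 5 - \left(8 b + b\right) = 5 - 9 b$)
$A{\left(U,r \right)} = -12$ ($A{\left(U,r \right)} = - \left(-4\right) \left(1 - 4\right) = - \left(-4\right) \left(-3\right) = \left(-1\right) 12 = -12$)
$c{\left(w \right)} = w^{2}$
$\sqrt{c{\left(-42 \right)} + A{\left(W{\left(11,-11 \right)},-80 \right)}} = \sqrt{\left(-42\right)^{2} - 12} = \sqrt{1764 - 12} = \sqrt{1752} = 2 \sqrt{438}$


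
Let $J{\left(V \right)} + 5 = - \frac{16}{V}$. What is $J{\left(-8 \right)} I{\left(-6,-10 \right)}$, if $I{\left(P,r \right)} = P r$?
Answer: $-180$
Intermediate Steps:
$J{\left(V \right)} = -5 - \frac{16}{V}$
$J{\left(-8 \right)} I{\left(-6,-10 \right)} = \left(-5 - \frac{16}{-8}\right) \left(\left(-6\right) \left(-10\right)\right) = \left(-5 - -2\right) 60 = \left(-5 + 2\right) 60 = \left(-3\right) 60 = -180$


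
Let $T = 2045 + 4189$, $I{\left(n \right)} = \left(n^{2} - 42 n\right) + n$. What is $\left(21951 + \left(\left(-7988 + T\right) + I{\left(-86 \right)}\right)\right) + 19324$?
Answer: $50443$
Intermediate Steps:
$I{\left(n \right)} = n^{2} - 41 n$
$T = 6234$
$\left(21951 + \left(\left(-7988 + T\right) + I{\left(-86 \right)}\right)\right) + 19324 = \left(21951 - \left(1754 + 86 \left(-41 - 86\right)\right)\right) + 19324 = \left(21951 - -9168\right) + 19324 = \left(21951 + \left(-1754 + 10922\right)\right) + 19324 = \left(21951 + 9168\right) + 19324 = 31119 + 19324 = 50443$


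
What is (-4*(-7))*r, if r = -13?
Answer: -364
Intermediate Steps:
(-4*(-7))*r = -4*(-7)*(-13) = 28*(-13) = -364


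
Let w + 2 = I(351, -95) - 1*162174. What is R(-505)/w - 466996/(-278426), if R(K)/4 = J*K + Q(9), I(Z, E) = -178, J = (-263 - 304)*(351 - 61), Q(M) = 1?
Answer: -23100747137180/11300893701 ≈ -2044.2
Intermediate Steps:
J = -164430 (J = -567*290 = -164430)
R(K) = 4 - 657720*K (R(K) = 4*(-164430*K + 1) = 4*(1 - 164430*K) = 4 - 657720*K)
w = -162354 (w = -2 + (-178 - 1*162174) = -2 + (-178 - 162174) = -2 - 162352 = -162354)
R(-505)/w - 466996/(-278426) = (4 - 657720*(-505))/(-162354) - 466996/(-278426) = (4 + 332148600)*(-1/162354) - 466996*(-1/278426) = 332148604*(-1/162354) + 233498/139213 = -166074302/81177 + 233498/139213 = -23100747137180/11300893701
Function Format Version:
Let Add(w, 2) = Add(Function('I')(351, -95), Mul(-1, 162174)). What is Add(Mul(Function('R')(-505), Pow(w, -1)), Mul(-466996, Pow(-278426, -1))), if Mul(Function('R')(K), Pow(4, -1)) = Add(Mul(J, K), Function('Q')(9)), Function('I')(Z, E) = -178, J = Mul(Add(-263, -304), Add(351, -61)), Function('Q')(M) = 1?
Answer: Rational(-23100747137180, 11300893701) ≈ -2044.2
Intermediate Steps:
J = -164430 (J = Mul(-567, 290) = -164430)
Function('R')(K) = Add(4, Mul(-657720, K)) (Function('R')(K) = Mul(4, Add(Mul(-164430, K), 1)) = Mul(4, Add(1, Mul(-164430, K))) = Add(4, Mul(-657720, K)))
w = -162354 (w = Add(-2, Add(-178, Mul(-1, 162174))) = Add(-2, Add(-178, -162174)) = Add(-2, -162352) = -162354)
Add(Mul(Function('R')(-505), Pow(w, -1)), Mul(-466996, Pow(-278426, -1))) = Add(Mul(Add(4, Mul(-657720, -505)), Pow(-162354, -1)), Mul(-466996, Pow(-278426, -1))) = Add(Mul(Add(4, 332148600), Rational(-1, 162354)), Mul(-466996, Rational(-1, 278426))) = Add(Mul(332148604, Rational(-1, 162354)), Rational(233498, 139213)) = Add(Rational(-166074302, 81177), Rational(233498, 139213)) = Rational(-23100747137180, 11300893701)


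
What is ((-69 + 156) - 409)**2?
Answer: 103684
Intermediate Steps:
((-69 + 156) - 409)**2 = (87 - 409)**2 = (-322)**2 = 103684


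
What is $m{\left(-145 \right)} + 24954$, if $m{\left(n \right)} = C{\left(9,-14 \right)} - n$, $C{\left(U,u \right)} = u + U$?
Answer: $25094$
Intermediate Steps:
$C{\left(U,u \right)} = U + u$
$m{\left(n \right)} = -5 - n$ ($m{\left(n \right)} = \left(9 - 14\right) - n = -5 - n$)
$m{\left(-145 \right)} + 24954 = \left(-5 - -145\right) + 24954 = \left(-5 + 145\right) + 24954 = 140 + 24954 = 25094$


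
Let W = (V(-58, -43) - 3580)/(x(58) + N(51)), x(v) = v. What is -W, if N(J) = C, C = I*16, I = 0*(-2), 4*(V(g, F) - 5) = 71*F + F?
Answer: 4349/58 ≈ 74.983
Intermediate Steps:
V(g, F) = 5 + 18*F (V(g, F) = 5 + (71*F + F)/4 = 5 + (72*F)/4 = 5 + 18*F)
I = 0
C = 0 (C = 0*16 = 0)
N(J) = 0
W = -4349/58 (W = ((5 + 18*(-43)) - 3580)/(58 + 0) = ((5 - 774) - 3580)/58 = (-769 - 3580)*(1/58) = -4349*1/58 = -4349/58 ≈ -74.983)
-W = -1*(-4349/58) = 4349/58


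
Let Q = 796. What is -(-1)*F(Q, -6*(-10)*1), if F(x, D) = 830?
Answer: 830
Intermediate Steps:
-(-1)*F(Q, -6*(-10)*1) = -(-1)*830 = -1*(-830) = 830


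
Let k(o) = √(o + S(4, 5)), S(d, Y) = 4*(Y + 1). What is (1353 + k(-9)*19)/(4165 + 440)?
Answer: 451/1535 + 19*√15/4605 ≈ 0.30979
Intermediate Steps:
S(d, Y) = 4 + 4*Y (S(d, Y) = 4*(1 + Y) = 4 + 4*Y)
k(o) = √(24 + o) (k(o) = √(o + (4 + 4*5)) = √(o + (4 + 20)) = √(o + 24) = √(24 + o))
(1353 + k(-9)*19)/(4165 + 440) = (1353 + √(24 - 9)*19)/(4165 + 440) = (1353 + √15*19)/4605 = (1353 + 19*√15)*(1/4605) = 451/1535 + 19*√15/4605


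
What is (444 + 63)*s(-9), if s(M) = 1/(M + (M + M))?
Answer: -169/9 ≈ -18.778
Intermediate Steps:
s(M) = 1/(3*M) (s(M) = 1/(M + 2*M) = 1/(3*M))
(444 + 63)*s(-9) = (444 + 63)*((1/3)/(-9)) = 507*((1/3)*(-1/9)) = 507*(-1/27) = -169/9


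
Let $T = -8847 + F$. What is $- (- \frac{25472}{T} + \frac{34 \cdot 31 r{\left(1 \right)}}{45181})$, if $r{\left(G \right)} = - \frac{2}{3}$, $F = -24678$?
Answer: $- \frac{1127293532}{1514693025} \approx -0.74424$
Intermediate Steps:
$r{\left(G \right)} = - \frac{2}{3}$ ($r{\left(G \right)} = \left(-2\right) \frac{1}{3} = - \frac{2}{3}$)
$T = -33525$ ($T = -8847 - 24678 = -33525$)
$- (- \frac{25472}{T} + \frac{34 \cdot 31 r{\left(1 \right)}}{45181}) = - (- \frac{25472}{-33525} + \frac{34 \cdot 31 \left(- \frac{2}{3}\right)}{45181}) = - (\left(-25472\right) \left(- \frac{1}{33525}\right) + 1054 \left(- \frac{2}{3}\right) \frac{1}{45181}) = - (\frac{25472}{33525} - \frac{2108}{135543}) = \left(-1\right) \frac{1127293532}{1514693025} = - \frac{1127293532}{1514693025}$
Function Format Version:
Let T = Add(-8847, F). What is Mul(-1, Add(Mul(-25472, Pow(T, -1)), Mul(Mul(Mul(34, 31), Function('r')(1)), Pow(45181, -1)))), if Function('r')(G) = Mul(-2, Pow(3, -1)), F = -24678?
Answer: Rational(-1127293532, 1514693025) ≈ -0.74424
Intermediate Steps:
Function('r')(G) = Rational(-2, 3) (Function('r')(G) = Mul(-2, Rational(1, 3)) = Rational(-2, 3))
T = -33525 (T = Add(-8847, -24678) = -33525)
Mul(-1, Add(Mul(-25472, Pow(T, -1)), Mul(Mul(Mul(34, 31), Function('r')(1)), Pow(45181, -1)))) = Mul(-1, Add(Mul(-25472, Pow(-33525, -1)), Mul(Mul(Mul(34, 31), Rational(-2, 3)), Pow(45181, -1)))) = Mul(-1, Add(Mul(-25472, Rational(-1, 33525)), Mul(Mul(1054, Rational(-2, 3)), Rational(1, 45181)))) = Mul(-1, Add(Rational(25472, 33525), Mul(Rational(-2108, 3), Rational(1, 45181)))) = Mul(-1, Add(Rational(25472, 33525), Rational(-2108, 135543))) = Mul(-1, Rational(1127293532, 1514693025)) = Rational(-1127293532, 1514693025)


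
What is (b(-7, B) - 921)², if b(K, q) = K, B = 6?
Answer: 861184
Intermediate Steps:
(b(-7, B) - 921)² = (-7 - 921)² = (-928)² = 861184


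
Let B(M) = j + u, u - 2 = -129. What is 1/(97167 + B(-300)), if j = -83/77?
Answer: 77/7471997 ≈ 1.0305e-5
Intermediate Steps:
u = -127 (u = 2 - 129 = -127)
j = -83/77 (j = -83*1/77 = -83/77 ≈ -1.0779)
B(M) = -9862/77 (B(M) = -83/77 - 127 = -9862/77)
1/(97167 + B(-300)) = 1/(97167 - 9862/77) = 1/(7471997/77) = 77/7471997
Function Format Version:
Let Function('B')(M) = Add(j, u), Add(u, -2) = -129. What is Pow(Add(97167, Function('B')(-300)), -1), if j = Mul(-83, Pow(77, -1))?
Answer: Rational(77, 7471997) ≈ 1.0305e-5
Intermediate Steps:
u = -127 (u = Add(2, -129) = -127)
j = Rational(-83, 77) (j = Mul(-83, Rational(1, 77)) = Rational(-83, 77) ≈ -1.0779)
Function('B')(M) = Rational(-9862, 77) (Function('B')(M) = Add(Rational(-83, 77), -127) = Rational(-9862, 77))
Pow(Add(97167, Function('B')(-300)), -1) = Pow(Add(97167, Rational(-9862, 77)), -1) = Pow(Rational(7471997, 77), -1) = Rational(77, 7471997)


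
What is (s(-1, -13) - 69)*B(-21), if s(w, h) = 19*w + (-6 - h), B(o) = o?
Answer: 1701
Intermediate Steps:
s(w, h) = -6 - h + 19*w
(s(-1, -13) - 69)*B(-21) = ((-6 - 1*(-13) + 19*(-1)) - 69)*(-21) = ((-6 + 13 - 19) - 69)*(-21) = (-12 - 69)*(-21) = -81*(-21) = 1701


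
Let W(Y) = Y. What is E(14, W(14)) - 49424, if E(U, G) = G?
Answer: -49410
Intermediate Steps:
E(14, W(14)) - 49424 = 14 - 49424 = -49410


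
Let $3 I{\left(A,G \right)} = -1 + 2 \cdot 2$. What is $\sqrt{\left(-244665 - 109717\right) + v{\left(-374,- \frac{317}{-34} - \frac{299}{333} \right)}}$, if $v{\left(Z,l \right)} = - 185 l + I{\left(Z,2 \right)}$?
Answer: $\frac{i \sqrt{3703197074}}{102} \approx 596.61 i$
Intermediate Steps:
$I{\left(A,G \right)} = 1$ ($I{\left(A,G \right)} = \frac{-1 + 2 \cdot 2}{3} = \frac{-1 + 4}{3} = \frac{1}{3} \cdot 3 = 1$)
$v{\left(Z,l \right)} = 1 - 185 l$ ($v{\left(Z,l \right)} = - 185 l + 1 = 1 - 185 l$)
$\sqrt{\left(-244665 - 109717\right) + v{\left(-374,- \frac{317}{-34} - \frac{299}{333} \right)}} = \sqrt{\left(-244665 - 109717\right) + \left(1 - 185 \left(- \frac{317}{-34} - \frac{299}{333}\right)\right)} = \sqrt{\left(-244665 - 109717\right) + \left(1 - 185 \left(\left(-317\right) \left(- \frac{1}{34}\right) - \frac{299}{333}\right)\right)} = \sqrt{-354382 + \left(1 - 185 \left(\frac{317}{34} - \frac{299}{333}\right)\right)} = \sqrt{-354382 + \left(1 - \frac{476975}{306}\right)} = \sqrt{-354382 - \frac{476669}{306}} = \sqrt{- \frac{108917561}{306}} = \frac{i \sqrt{3703197074}}{102}$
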